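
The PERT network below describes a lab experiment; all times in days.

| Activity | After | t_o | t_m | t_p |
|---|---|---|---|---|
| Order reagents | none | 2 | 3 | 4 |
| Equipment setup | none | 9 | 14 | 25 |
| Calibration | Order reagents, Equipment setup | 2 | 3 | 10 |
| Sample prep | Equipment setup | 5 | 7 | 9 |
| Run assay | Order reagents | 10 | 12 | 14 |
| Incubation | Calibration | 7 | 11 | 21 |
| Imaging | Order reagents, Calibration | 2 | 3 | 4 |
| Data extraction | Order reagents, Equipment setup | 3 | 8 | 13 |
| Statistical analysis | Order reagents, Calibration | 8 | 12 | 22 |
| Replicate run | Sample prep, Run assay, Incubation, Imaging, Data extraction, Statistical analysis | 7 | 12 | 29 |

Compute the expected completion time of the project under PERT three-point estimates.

te_Order reagents = (2 + 4·3 + 4)/6 = 18/6 = 3
te_Equipment setup = (9 + 4·14 + 25)/6 = 90/6 = 15
te_Calibration = (2 + 4·3 + 10)/6 = 24/6 = 4
te_Sample prep = (5 + 4·7 + 9)/6 = 42/6 = 7
te_Run assay = (10 + 4·12 + 14)/6 = 72/6 = 12
te_Incubation = (7 + 4·11 + 21)/6 = 72/6 = 12
te_Imaging = (2 + 4·3 + 4)/6 = 18/6 = 3
te_Data extraction = (3 + 4·8 + 13)/6 = 48/6 = 8
te_Statistical analysis = (8 + 4·12 + 22)/6 = 78/6 = 13
te_Replicate run = (7 + 4·12 + 29)/6 = 84/6 = 14

Forward pass:
ES_Order reagents = 0; EF_Order reagents = 3
ES_Equipment setup = 0; EF_Equipment setup = 15
ES_Calibration = max(EF_Order reagents=3, EF_Equipment setup=15) = 15; EF_Calibration = 15+4 = 19
ES_Sample prep = 15; EF_Sample prep = 15+7 = 22
ES_Run assay = 3; EF_Run assay = 3+12 = 15
ES_Incubation = 19; EF_Incubation = 19+12 = 31
ES_Imaging = max(EF_Order reagents=3, EF_Calibration=19) = 19; EF_Imaging = 19+3 = 22
ES_Data extraction = max(EF_Order reagents=3, EF_Equipment setup=15) = 15; EF_Data extraction = 15+8 = 23
ES_Statistical analysis = max(EF_Order reagents=3, EF_Calibration=19) = 19; EF_Statistical analysis = 19+13 = 32
ES_Replicate run = max(EF_Sample prep=22, EF_Run assay=15, EF_Incubation=31, EF_Imaging=22, EF_Data extraction=23, EF_Statistical analysis=32) = 32; EF_Replicate run = 32+14 = 46
Expected project duration μ = 46 days. Critical path: Equipment setup → Calibration → Statistical analysis → Replicate run.

46 days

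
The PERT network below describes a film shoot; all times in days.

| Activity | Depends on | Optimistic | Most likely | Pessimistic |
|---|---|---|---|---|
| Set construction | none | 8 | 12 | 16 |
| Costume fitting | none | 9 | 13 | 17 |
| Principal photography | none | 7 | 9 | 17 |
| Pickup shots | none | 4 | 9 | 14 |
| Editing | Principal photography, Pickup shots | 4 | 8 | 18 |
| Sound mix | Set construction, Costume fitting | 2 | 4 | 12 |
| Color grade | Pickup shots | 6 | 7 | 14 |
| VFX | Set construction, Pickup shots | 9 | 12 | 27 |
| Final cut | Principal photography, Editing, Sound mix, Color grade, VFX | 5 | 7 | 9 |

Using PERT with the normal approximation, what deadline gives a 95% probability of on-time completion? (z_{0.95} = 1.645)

38.5 days

te_Set construction = (8 + 4·12 + 16)/6 = 72/6 = 12; σ²_Set construction = ((16−8)/6)² = 1.778
te_Costume fitting = (9 + 4·13 + 17)/6 = 78/6 = 13; σ²_Costume fitting = ((17−9)/6)² = 1.778
te_Principal photography = (7 + 4·9 + 17)/6 = 60/6 = 10; σ²_Principal photography = ((17−7)/6)² = 2.778
te_Pickup shots = (4 + 4·9 + 14)/6 = 54/6 = 9; σ²_Pickup shots = ((14−4)/6)² = 2.778
te_Editing = (4 + 4·8 + 18)/6 = 54/6 = 9; σ²_Editing = ((18−4)/6)² = 5.444
te_Sound mix = (2 + 4·4 + 12)/6 = 30/6 = 5; σ²_Sound mix = ((12−2)/6)² = 2.778
te_Color grade = (6 + 4·7 + 14)/6 = 48/6 = 8; σ²_Color grade = ((14−6)/6)² = 1.778
te_VFX = (9 + 4·12 + 27)/6 = 84/6 = 14; σ²_VFX = ((27−9)/6)² = 9.000
te_Final cut = (5 + 4·7 + 9)/6 = 42/6 = 7; σ²_Final cut = ((9−5)/6)² = 0.444

Forward pass:
ES_Set construction = 0; EF_Set construction = 12
ES_Costume fitting = 0; EF_Costume fitting = 13
ES_Principal photography = 0; EF_Principal photography = 10
ES_Pickup shots = 0; EF_Pickup shots = 9
ES_Editing = max(EF_Principal photography=10, EF_Pickup shots=9) = 10; EF_Editing = 10+9 = 19
ES_Sound mix = max(EF_Set construction=12, EF_Costume fitting=13) = 13; EF_Sound mix = 13+5 = 18
ES_Color grade = 9; EF_Color grade = 9+8 = 17
ES_VFX = max(EF_Set construction=12, EF_Pickup shots=9) = 12; EF_VFX = 12+14 = 26
ES_Final cut = max(EF_Principal photography=10, EF_Editing=19, EF_Sound mix=18, EF_Color grade=17, EF_VFX=26) = 26; EF_Final cut = 26+7 = 33
Expected project duration μ = 33 days. Critical path: Set construction → VFX → Final cut.

Variance along critical path = 1.778 + 9.000 + 0.444 = 11.222; σ = 3.350 days.
D = μ + z·σ = 33 + 1.645·3.350 = 38.5 days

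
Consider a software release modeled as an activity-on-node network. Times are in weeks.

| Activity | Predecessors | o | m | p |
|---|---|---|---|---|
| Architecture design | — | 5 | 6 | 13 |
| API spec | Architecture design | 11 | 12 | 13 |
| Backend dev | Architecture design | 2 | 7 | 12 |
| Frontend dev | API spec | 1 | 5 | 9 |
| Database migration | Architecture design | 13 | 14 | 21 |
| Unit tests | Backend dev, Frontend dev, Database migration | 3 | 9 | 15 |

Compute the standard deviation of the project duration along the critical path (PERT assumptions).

2.77 weeks

te_Architecture design = (5 + 4·6 + 13)/6 = 42/6 = 7; σ²_Architecture design = ((13−5)/6)² = 1.778
te_API spec = (11 + 4·12 + 13)/6 = 72/6 = 12; σ²_API spec = ((13−11)/6)² = 0.111
te_Backend dev = (2 + 4·7 + 12)/6 = 42/6 = 7; σ²_Backend dev = ((12−2)/6)² = 2.778
te_Frontend dev = (1 + 4·5 + 9)/6 = 30/6 = 5; σ²_Frontend dev = ((9−1)/6)² = 1.778
te_Database migration = (13 + 4·14 + 21)/6 = 90/6 = 15; σ²_Database migration = ((21−13)/6)² = 1.778
te_Unit tests = (3 + 4·9 + 15)/6 = 54/6 = 9; σ²_Unit tests = ((15−3)/6)² = 4.000

Forward pass:
ES_Architecture design = 0; EF_Architecture design = 7
ES_API spec = 7; EF_API spec = 7+12 = 19
ES_Backend dev = 7; EF_Backend dev = 7+7 = 14
ES_Frontend dev = 19; EF_Frontend dev = 19+5 = 24
ES_Database migration = 7; EF_Database migration = 7+15 = 22
ES_Unit tests = max(EF_Backend dev=14, EF_Frontend dev=24, EF_Database migration=22) = 24; EF_Unit tests = 24+9 = 33
Expected project duration μ = 33 weeks. Critical path: Architecture design → API spec → Frontend dev → Unit tests.

Variance along critical path = 1.778 + 0.111 + 1.778 + 4.000 = 7.667
σ = √7.667 = 2.769 weeks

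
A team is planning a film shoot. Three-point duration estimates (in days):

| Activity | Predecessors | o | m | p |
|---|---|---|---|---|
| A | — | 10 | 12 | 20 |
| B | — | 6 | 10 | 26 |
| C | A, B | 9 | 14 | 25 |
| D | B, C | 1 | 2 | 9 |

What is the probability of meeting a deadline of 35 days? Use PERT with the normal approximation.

0.879

te_A = (10 + 4·12 + 20)/6 = 78/6 = 13; σ²_A = ((20−10)/6)² = 2.778
te_B = (6 + 4·10 + 26)/6 = 72/6 = 12; σ²_B = ((26−6)/6)² = 11.111
te_C = (9 + 4·14 + 25)/6 = 90/6 = 15; σ²_C = ((25−9)/6)² = 7.111
te_D = (1 + 4·2 + 9)/6 = 18/6 = 3; σ²_D = ((9−1)/6)² = 1.778

Forward pass:
ES_A = 0; EF_A = 13
ES_B = 0; EF_B = 12
ES_C = max(EF_A=13, EF_B=12) = 13; EF_C = 13+15 = 28
ES_D = max(EF_B=12, EF_C=28) = 28; EF_D = 28+3 = 31
Expected project duration μ = 31 days. Critical path: A → C → D.

Variance along critical path = 2.778 + 7.111 + 1.778 = 11.667; σ = √11.667 = 3.416 days.
Z = (35 − 31) / 3.416 = 1.171
P(T ≤ 35) = Φ(1.171) ≈ 0.879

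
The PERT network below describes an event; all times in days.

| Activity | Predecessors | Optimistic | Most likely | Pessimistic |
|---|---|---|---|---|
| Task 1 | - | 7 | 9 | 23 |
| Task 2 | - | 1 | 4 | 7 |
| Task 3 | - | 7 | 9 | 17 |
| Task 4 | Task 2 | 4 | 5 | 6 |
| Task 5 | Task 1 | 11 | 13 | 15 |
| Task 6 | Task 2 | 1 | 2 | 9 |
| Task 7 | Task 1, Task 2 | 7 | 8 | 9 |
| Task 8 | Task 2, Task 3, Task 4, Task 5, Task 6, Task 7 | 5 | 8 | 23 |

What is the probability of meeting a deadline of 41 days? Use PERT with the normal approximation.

te_Task 1 = (7 + 4·9 + 23)/6 = 66/6 = 11; σ²_Task 1 = ((23−7)/6)² = 7.111
te_Task 2 = (1 + 4·4 + 7)/6 = 24/6 = 4; σ²_Task 2 = ((7−1)/6)² = 1.000
te_Task 3 = (7 + 4·9 + 17)/6 = 60/6 = 10; σ²_Task 3 = ((17−7)/6)² = 2.778
te_Task 4 = (4 + 4·5 + 6)/6 = 30/6 = 5; σ²_Task 4 = ((6−4)/6)² = 0.111
te_Task 5 = (11 + 4·13 + 15)/6 = 78/6 = 13; σ²_Task 5 = ((15−11)/6)² = 0.444
te_Task 6 = (1 + 4·2 + 9)/6 = 18/6 = 3; σ²_Task 6 = ((9−1)/6)² = 1.778
te_Task 7 = (7 + 4·8 + 9)/6 = 48/6 = 8; σ²_Task 7 = ((9−7)/6)² = 0.111
te_Task 8 = (5 + 4·8 + 23)/6 = 60/6 = 10; σ²_Task 8 = ((23−5)/6)² = 9.000

Forward pass:
ES_Task 1 = 0; EF_Task 1 = 11
ES_Task 2 = 0; EF_Task 2 = 4
ES_Task 3 = 0; EF_Task 3 = 10
ES_Task 4 = 4; EF_Task 4 = 4+5 = 9
ES_Task 5 = 11; EF_Task 5 = 11+13 = 24
ES_Task 6 = 4; EF_Task 6 = 4+3 = 7
ES_Task 7 = max(EF_Task 1=11, EF_Task 2=4) = 11; EF_Task 7 = 11+8 = 19
ES_Task 8 = max(EF_Task 2=4, EF_Task 3=10, EF_Task 4=9, EF_Task 5=24, EF_Task 6=7, EF_Task 7=19) = 24; EF_Task 8 = 24+10 = 34
Expected project duration μ = 34 days. Critical path: Task 1 → Task 5 → Task 8.

Variance along critical path = 7.111 + 0.444 + 9.000 = 16.556; σ = √16.556 = 4.069 days.
Z = (41 − 34) / 4.069 = 1.720
P(T ≤ 41) = Φ(1.720) ≈ 0.957

0.957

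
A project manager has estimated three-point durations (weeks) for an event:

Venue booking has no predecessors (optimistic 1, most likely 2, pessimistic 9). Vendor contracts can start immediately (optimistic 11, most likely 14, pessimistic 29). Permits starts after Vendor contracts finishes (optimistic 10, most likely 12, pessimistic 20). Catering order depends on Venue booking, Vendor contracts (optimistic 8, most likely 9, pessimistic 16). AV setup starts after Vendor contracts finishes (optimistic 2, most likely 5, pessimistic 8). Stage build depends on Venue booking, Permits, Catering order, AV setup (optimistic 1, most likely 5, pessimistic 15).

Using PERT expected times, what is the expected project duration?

35 weeks

te_Venue booking = (1 + 4·2 + 9)/6 = 18/6 = 3
te_Vendor contracts = (11 + 4·14 + 29)/6 = 96/6 = 16
te_Permits = (10 + 4·12 + 20)/6 = 78/6 = 13
te_Catering order = (8 + 4·9 + 16)/6 = 60/6 = 10
te_AV setup = (2 + 4·5 + 8)/6 = 30/6 = 5
te_Stage build = (1 + 4·5 + 15)/6 = 36/6 = 6

Forward pass:
ES_Venue booking = 0; EF_Venue booking = 3
ES_Vendor contracts = 0; EF_Vendor contracts = 16
ES_Permits = 16; EF_Permits = 16+13 = 29
ES_Catering order = max(EF_Venue booking=3, EF_Vendor contracts=16) = 16; EF_Catering order = 16+10 = 26
ES_AV setup = 16; EF_AV setup = 16+5 = 21
ES_Stage build = max(EF_Venue booking=3, EF_Permits=29, EF_Catering order=26, EF_AV setup=21) = 29; EF_Stage build = 29+6 = 35
Expected project duration μ = 35 weeks. Critical path: Vendor contracts → Permits → Stage build.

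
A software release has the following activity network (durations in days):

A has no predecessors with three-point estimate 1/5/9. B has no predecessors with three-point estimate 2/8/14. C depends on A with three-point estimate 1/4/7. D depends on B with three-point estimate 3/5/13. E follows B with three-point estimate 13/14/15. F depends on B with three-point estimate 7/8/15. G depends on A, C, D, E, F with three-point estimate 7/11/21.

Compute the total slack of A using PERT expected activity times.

te_A = (1 + 4·5 + 9)/6 = 30/6 = 5
te_B = (2 + 4·8 + 14)/6 = 48/6 = 8
te_C = (1 + 4·4 + 7)/6 = 24/6 = 4
te_D = (3 + 4·5 + 13)/6 = 36/6 = 6
te_E = (13 + 4·14 + 15)/6 = 84/6 = 14
te_F = (7 + 4·8 + 15)/6 = 54/6 = 9
te_G = (7 + 4·11 + 21)/6 = 72/6 = 12

Forward pass:
ES_A = 0; EF_A = 5
ES_B = 0; EF_B = 8
ES_C = 5; EF_C = 5+4 = 9
ES_D = 8; EF_D = 8+6 = 14
ES_E = 8; EF_E = 8+14 = 22
ES_F = 8; EF_F = 8+9 = 17
ES_G = max(EF_A=5, EF_C=9, EF_D=14, EF_E=22, EF_F=17) = 22; EF_G = 22+12 = 34
Expected project duration μ = 34 days. Critical path: B → E → G.

Backward pass:
LF_G = 34; LS_G = 34−12 = 22
LF_F = LS_G = 22; LS_F = 22−9 = 13
LF_E = LS_G = 22; LS_E = 22−14 = 8
LF_D = LS_G = 22; LS_D = 22−6 = 16
LF_C = LS_G = 22; LS_C = 22−4 = 18
LF_B = min(LS_D=16, LS_E=8, LS_F=13) = 8; LS_B = 8−8 = 0
LF_A = min(LS_C=18, LS_G=22) = 18; LS_A = 18−5 = 13
Slack_A = LS_A − ES_A = 13 − 0 = 13

13 days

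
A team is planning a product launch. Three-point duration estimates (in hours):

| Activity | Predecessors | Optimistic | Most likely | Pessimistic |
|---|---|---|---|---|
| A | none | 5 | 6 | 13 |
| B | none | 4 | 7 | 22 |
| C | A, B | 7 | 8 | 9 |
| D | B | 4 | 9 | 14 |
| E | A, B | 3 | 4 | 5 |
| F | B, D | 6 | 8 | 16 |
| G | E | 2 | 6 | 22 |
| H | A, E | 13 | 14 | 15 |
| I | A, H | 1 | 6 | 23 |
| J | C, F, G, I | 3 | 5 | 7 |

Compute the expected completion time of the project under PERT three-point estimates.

te_A = (5 + 4·6 + 13)/6 = 42/6 = 7
te_B = (4 + 4·7 + 22)/6 = 54/6 = 9
te_C = (7 + 4·8 + 9)/6 = 48/6 = 8
te_D = (4 + 4·9 + 14)/6 = 54/6 = 9
te_E = (3 + 4·4 + 5)/6 = 24/6 = 4
te_F = (6 + 4·8 + 16)/6 = 54/6 = 9
te_G = (2 + 4·6 + 22)/6 = 48/6 = 8
te_H = (13 + 4·14 + 15)/6 = 84/6 = 14
te_I = (1 + 4·6 + 23)/6 = 48/6 = 8
te_J = (3 + 4·5 + 7)/6 = 30/6 = 5

Forward pass:
ES_A = 0; EF_A = 7
ES_B = 0; EF_B = 9
ES_C = max(EF_A=7, EF_B=9) = 9; EF_C = 9+8 = 17
ES_D = 9; EF_D = 9+9 = 18
ES_E = max(EF_A=7, EF_B=9) = 9; EF_E = 9+4 = 13
ES_F = max(EF_B=9, EF_D=18) = 18; EF_F = 18+9 = 27
ES_G = 13; EF_G = 13+8 = 21
ES_H = max(EF_A=7, EF_E=13) = 13; EF_H = 13+14 = 27
ES_I = max(EF_A=7, EF_H=27) = 27; EF_I = 27+8 = 35
ES_J = max(EF_C=17, EF_F=27, EF_G=21, EF_I=35) = 35; EF_J = 35+5 = 40
Expected project duration μ = 40 hours. Critical path: B → E → H → I → J.

40 hours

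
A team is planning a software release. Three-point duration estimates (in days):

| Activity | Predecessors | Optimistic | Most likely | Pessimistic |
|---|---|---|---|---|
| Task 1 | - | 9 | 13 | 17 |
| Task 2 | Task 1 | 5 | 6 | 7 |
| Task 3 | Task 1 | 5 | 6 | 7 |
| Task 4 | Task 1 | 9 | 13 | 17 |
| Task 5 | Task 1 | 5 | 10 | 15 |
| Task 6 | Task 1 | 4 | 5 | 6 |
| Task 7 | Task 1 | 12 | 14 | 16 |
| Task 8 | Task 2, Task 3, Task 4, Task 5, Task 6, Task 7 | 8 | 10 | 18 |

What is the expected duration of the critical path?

38 days

te_Task 1 = (9 + 4·13 + 17)/6 = 78/6 = 13
te_Task 2 = (5 + 4·6 + 7)/6 = 36/6 = 6
te_Task 3 = (5 + 4·6 + 7)/6 = 36/6 = 6
te_Task 4 = (9 + 4·13 + 17)/6 = 78/6 = 13
te_Task 5 = (5 + 4·10 + 15)/6 = 60/6 = 10
te_Task 6 = (4 + 4·5 + 6)/6 = 30/6 = 5
te_Task 7 = (12 + 4·14 + 16)/6 = 84/6 = 14
te_Task 8 = (8 + 4·10 + 18)/6 = 66/6 = 11

Forward pass:
ES_Task 1 = 0; EF_Task 1 = 13
ES_Task 2 = 13; EF_Task 2 = 13+6 = 19
ES_Task 3 = 13; EF_Task 3 = 13+6 = 19
ES_Task 4 = 13; EF_Task 4 = 13+13 = 26
ES_Task 5 = 13; EF_Task 5 = 13+10 = 23
ES_Task 6 = 13; EF_Task 6 = 13+5 = 18
ES_Task 7 = 13; EF_Task 7 = 13+14 = 27
ES_Task 8 = max(EF_Task 2=19, EF_Task 3=19, EF_Task 4=26, EF_Task 5=23, EF_Task 6=18, EF_Task 7=27) = 27; EF_Task 8 = 27+11 = 38
Expected project duration μ = 38 days. Critical path: Task 1 → Task 7 → Task 8.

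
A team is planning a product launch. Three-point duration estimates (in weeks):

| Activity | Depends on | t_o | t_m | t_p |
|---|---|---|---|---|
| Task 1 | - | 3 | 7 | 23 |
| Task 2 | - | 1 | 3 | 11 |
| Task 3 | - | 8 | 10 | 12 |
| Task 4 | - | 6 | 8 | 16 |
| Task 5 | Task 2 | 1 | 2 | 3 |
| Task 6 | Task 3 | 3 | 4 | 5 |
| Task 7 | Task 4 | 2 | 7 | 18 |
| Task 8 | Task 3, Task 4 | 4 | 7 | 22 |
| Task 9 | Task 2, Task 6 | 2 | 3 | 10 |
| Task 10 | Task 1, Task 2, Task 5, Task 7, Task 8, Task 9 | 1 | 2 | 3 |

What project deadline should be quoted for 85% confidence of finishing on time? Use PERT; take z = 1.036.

24.2 weeks

te_Task 1 = (3 + 4·7 + 23)/6 = 54/6 = 9; σ²_Task 1 = ((23−3)/6)² = 11.111
te_Task 2 = (1 + 4·3 + 11)/6 = 24/6 = 4; σ²_Task 2 = ((11−1)/6)² = 2.778
te_Task 3 = (8 + 4·10 + 12)/6 = 60/6 = 10; σ²_Task 3 = ((12−8)/6)² = 0.444
te_Task 4 = (6 + 4·8 + 16)/6 = 54/6 = 9; σ²_Task 4 = ((16−6)/6)² = 2.778
te_Task 5 = (1 + 4·2 + 3)/6 = 12/6 = 2; σ²_Task 5 = ((3−1)/6)² = 0.111
te_Task 6 = (3 + 4·4 + 5)/6 = 24/6 = 4; σ²_Task 6 = ((5−3)/6)² = 0.111
te_Task 7 = (2 + 4·7 + 18)/6 = 48/6 = 8; σ²_Task 7 = ((18−2)/6)² = 7.111
te_Task 8 = (4 + 4·7 + 22)/6 = 54/6 = 9; σ²_Task 8 = ((22−4)/6)² = 9.000
te_Task 9 = (2 + 4·3 + 10)/6 = 24/6 = 4; σ²_Task 9 = ((10−2)/6)² = 1.778
te_Task 10 = (1 + 4·2 + 3)/6 = 12/6 = 2; σ²_Task 10 = ((3−1)/6)² = 0.111

Forward pass:
ES_Task 1 = 0; EF_Task 1 = 9
ES_Task 2 = 0; EF_Task 2 = 4
ES_Task 3 = 0; EF_Task 3 = 10
ES_Task 4 = 0; EF_Task 4 = 9
ES_Task 5 = 4; EF_Task 5 = 4+2 = 6
ES_Task 6 = 10; EF_Task 6 = 10+4 = 14
ES_Task 7 = 9; EF_Task 7 = 9+8 = 17
ES_Task 8 = max(EF_Task 3=10, EF_Task 4=9) = 10; EF_Task 8 = 10+9 = 19
ES_Task 9 = max(EF_Task 2=4, EF_Task 6=14) = 14; EF_Task 9 = 14+4 = 18
ES_Task 10 = max(EF_Task 1=9, EF_Task 2=4, EF_Task 5=6, EF_Task 7=17, EF_Task 8=19, EF_Task 9=18) = 19; EF_Task 10 = 19+2 = 21
Expected project duration μ = 21 weeks. Critical path: Task 3 → Task 8 → Task 10.

Variance along critical path = 0.444 + 9.000 + 0.111 = 9.556; σ = 3.091 weeks.
D = μ + z·σ = 21 + 1.036·3.091 = 24.2 weeks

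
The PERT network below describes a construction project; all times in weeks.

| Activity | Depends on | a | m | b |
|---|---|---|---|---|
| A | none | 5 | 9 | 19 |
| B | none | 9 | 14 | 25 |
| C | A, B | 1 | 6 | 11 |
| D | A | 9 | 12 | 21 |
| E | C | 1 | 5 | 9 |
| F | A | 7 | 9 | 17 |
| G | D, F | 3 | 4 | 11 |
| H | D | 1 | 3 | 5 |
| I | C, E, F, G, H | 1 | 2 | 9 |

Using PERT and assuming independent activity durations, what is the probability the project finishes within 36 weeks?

0.917

te_A = (5 + 4·9 + 19)/6 = 60/6 = 10; σ²_A = ((19−5)/6)² = 5.444
te_B = (9 + 4·14 + 25)/6 = 90/6 = 15; σ²_B = ((25−9)/6)² = 7.111
te_C = (1 + 4·6 + 11)/6 = 36/6 = 6; σ²_C = ((11−1)/6)² = 2.778
te_D = (9 + 4·12 + 21)/6 = 78/6 = 13; σ²_D = ((21−9)/6)² = 4.000
te_E = (1 + 4·5 + 9)/6 = 30/6 = 5; σ²_E = ((9−1)/6)² = 1.778
te_F = (7 + 4·9 + 17)/6 = 60/6 = 10; σ²_F = ((17−7)/6)² = 2.778
te_G = (3 + 4·4 + 11)/6 = 30/6 = 5; σ²_G = ((11−3)/6)² = 1.778
te_H = (1 + 4·3 + 5)/6 = 18/6 = 3; σ²_H = ((5−1)/6)² = 0.444
te_I = (1 + 4·2 + 9)/6 = 18/6 = 3; σ²_I = ((9−1)/6)² = 1.778

Forward pass:
ES_A = 0; EF_A = 10
ES_B = 0; EF_B = 15
ES_C = max(EF_A=10, EF_B=15) = 15; EF_C = 15+6 = 21
ES_D = 10; EF_D = 10+13 = 23
ES_E = 21; EF_E = 21+5 = 26
ES_F = 10; EF_F = 10+10 = 20
ES_G = max(EF_D=23, EF_F=20) = 23; EF_G = 23+5 = 28
ES_H = 23; EF_H = 23+3 = 26
ES_I = max(EF_C=21, EF_E=26, EF_F=20, EF_G=28, EF_H=26) = 28; EF_I = 28+3 = 31
Expected project duration μ = 31 weeks. Critical path: A → D → G → I.

Variance along critical path = 5.444 + 4.000 + 1.778 + 1.778 = 13.000; σ = √13.000 = 3.606 weeks.
Z = (36 − 31) / 3.606 = 1.387
P(T ≤ 36) = Φ(1.387) ≈ 0.917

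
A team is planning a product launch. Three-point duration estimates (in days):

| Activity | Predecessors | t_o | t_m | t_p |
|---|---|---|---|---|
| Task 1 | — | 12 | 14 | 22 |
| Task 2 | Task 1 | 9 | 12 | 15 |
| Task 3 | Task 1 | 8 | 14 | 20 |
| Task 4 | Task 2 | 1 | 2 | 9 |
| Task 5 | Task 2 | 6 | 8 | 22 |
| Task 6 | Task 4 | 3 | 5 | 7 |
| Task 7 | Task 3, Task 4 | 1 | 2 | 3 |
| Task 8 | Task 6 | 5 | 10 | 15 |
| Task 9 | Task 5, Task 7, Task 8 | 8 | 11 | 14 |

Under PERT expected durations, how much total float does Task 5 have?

8 days

te_Task 1 = (12 + 4·14 + 22)/6 = 90/6 = 15
te_Task 2 = (9 + 4·12 + 15)/6 = 72/6 = 12
te_Task 3 = (8 + 4·14 + 20)/6 = 84/6 = 14
te_Task 4 = (1 + 4·2 + 9)/6 = 18/6 = 3
te_Task 5 = (6 + 4·8 + 22)/6 = 60/6 = 10
te_Task 6 = (3 + 4·5 + 7)/6 = 30/6 = 5
te_Task 7 = (1 + 4·2 + 3)/6 = 12/6 = 2
te_Task 8 = (5 + 4·10 + 15)/6 = 60/6 = 10
te_Task 9 = (8 + 4·11 + 14)/6 = 66/6 = 11

Forward pass:
ES_Task 1 = 0; EF_Task 1 = 15
ES_Task 2 = 15; EF_Task 2 = 15+12 = 27
ES_Task 3 = 15; EF_Task 3 = 15+14 = 29
ES_Task 4 = 27; EF_Task 4 = 27+3 = 30
ES_Task 5 = 27; EF_Task 5 = 27+10 = 37
ES_Task 6 = 30; EF_Task 6 = 30+5 = 35
ES_Task 7 = max(EF_Task 3=29, EF_Task 4=30) = 30; EF_Task 7 = 30+2 = 32
ES_Task 8 = 35; EF_Task 8 = 35+10 = 45
ES_Task 9 = max(EF_Task 5=37, EF_Task 7=32, EF_Task 8=45) = 45; EF_Task 9 = 45+11 = 56
Expected project duration μ = 56 days. Critical path: Task 1 → Task 2 → Task 4 → Task 6 → Task 8 → Task 9.

Backward pass:
LF_Task 9 = 56; LS_Task 9 = 56−11 = 45
LF_Task 8 = LS_Task 9 = 45; LS_Task 8 = 45−10 = 35
LF_Task 7 = LS_Task 9 = 45; LS_Task 7 = 45−2 = 43
LF_Task 6 = LS_Task 8 = 35; LS_Task 6 = 35−5 = 30
LF_Task 5 = LS_Task 9 = 45; LS_Task 5 = 45−10 = 35
LF_Task 4 = min(LS_Task 6=30, LS_Task 7=43) = 30; LS_Task 4 = 30−3 = 27
LF_Task 3 = LS_Task 7 = 43; LS_Task 3 = 43−14 = 29
LF_Task 2 = min(LS_Task 4=27, LS_Task 5=35) = 27; LS_Task 2 = 27−12 = 15
LF_Task 1 = min(LS_Task 2=15, LS_Task 3=29) = 15; LS_Task 1 = 15−15 = 0
Slack_Task 5 = LS_Task 5 − ES_Task 5 = 35 − 27 = 8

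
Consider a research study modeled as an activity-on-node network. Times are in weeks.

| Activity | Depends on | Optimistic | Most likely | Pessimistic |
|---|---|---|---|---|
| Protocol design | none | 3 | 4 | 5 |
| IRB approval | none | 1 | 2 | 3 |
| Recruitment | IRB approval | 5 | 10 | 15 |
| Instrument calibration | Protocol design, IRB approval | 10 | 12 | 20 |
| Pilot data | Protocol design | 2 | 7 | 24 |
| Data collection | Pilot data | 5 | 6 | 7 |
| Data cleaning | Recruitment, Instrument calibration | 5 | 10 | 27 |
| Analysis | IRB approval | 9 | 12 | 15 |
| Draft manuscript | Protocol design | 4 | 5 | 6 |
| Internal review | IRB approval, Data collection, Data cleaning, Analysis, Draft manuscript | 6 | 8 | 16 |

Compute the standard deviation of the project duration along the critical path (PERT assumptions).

4.37 weeks

te_Protocol design = (3 + 4·4 + 5)/6 = 24/6 = 4; σ²_Protocol design = ((5−3)/6)² = 0.111
te_IRB approval = (1 + 4·2 + 3)/6 = 12/6 = 2; σ²_IRB approval = ((3−1)/6)² = 0.111
te_Recruitment = (5 + 4·10 + 15)/6 = 60/6 = 10; σ²_Recruitment = ((15−5)/6)² = 2.778
te_Instrument calibration = (10 + 4·12 + 20)/6 = 78/6 = 13; σ²_Instrument calibration = ((20−10)/6)² = 2.778
te_Pilot data = (2 + 4·7 + 24)/6 = 54/6 = 9; σ²_Pilot data = ((24−2)/6)² = 13.444
te_Data collection = (5 + 4·6 + 7)/6 = 36/6 = 6; σ²_Data collection = ((7−5)/6)² = 0.111
te_Data cleaning = (5 + 4·10 + 27)/6 = 72/6 = 12; σ²_Data cleaning = ((27−5)/6)² = 13.444
te_Analysis = (9 + 4·12 + 15)/6 = 72/6 = 12; σ²_Analysis = ((15−9)/6)² = 1.000
te_Draft manuscript = (4 + 4·5 + 6)/6 = 30/6 = 5; σ²_Draft manuscript = ((6−4)/6)² = 0.111
te_Internal review = (6 + 4·8 + 16)/6 = 54/6 = 9; σ²_Internal review = ((16−6)/6)² = 2.778

Forward pass:
ES_Protocol design = 0; EF_Protocol design = 4
ES_IRB approval = 0; EF_IRB approval = 2
ES_Recruitment = 2; EF_Recruitment = 2+10 = 12
ES_Instrument calibration = max(EF_Protocol design=4, EF_IRB approval=2) = 4; EF_Instrument calibration = 4+13 = 17
ES_Pilot data = 4; EF_Pilot data = 4+9 = 13
ES_Data collection = 13; EF_Data collection = 13+6 = 19
ES_Data cleaning = max(EF_Recruitment=12, EF_Instrument calibration=17) = 17; EF_Data cleaning = 17+12 = 29
ES_Analysis = 2; EF_Analysis = 2+12 = 14
ES_Draft manuscript = 4; EF_Draft manuscript = 4+5 = 9
ES_Internal review = max(EF_IRB approval=2, EF_Data collection=19, EF_Data cleaning=29, EF_Analysis=14, EF_Draft manuscript=9) = 29; EF_Internal review = 29+9 = 38
Expected project duration μ = 38 weeks. Critical path: Protocol design → Instrument calibration → Data cleaning → Internal review.

Variance along critical path = 0.111 + 2.778 + 13.444 + 2.778 = 19.111
σ = √19.111 = 4.372 weeks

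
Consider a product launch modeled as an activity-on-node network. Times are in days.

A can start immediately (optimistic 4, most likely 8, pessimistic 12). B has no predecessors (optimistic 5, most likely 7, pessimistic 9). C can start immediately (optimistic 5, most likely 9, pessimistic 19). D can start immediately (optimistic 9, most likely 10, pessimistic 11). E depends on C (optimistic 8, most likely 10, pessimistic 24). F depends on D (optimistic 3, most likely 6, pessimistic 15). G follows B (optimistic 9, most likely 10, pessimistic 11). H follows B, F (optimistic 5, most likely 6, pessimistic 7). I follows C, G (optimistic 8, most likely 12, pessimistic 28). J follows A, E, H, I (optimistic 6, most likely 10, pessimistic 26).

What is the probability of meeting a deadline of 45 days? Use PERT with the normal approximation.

0.662

te_A = (4 + 4·8 + 12)/6 = 48/6 = 8; σ²_A = ((12−4)/6)² = 1.778
te_B = (5 + 4·7 + 9)/6 = 42/6 = 7; σ²_B = ((9−5)/6)² = 0.444
te_C = (5 + 4·9 + 19)/6 = 60/6 = 10; σ²_C = ((19−5)/6)² = 5.444
te_D = (9 + 4·10 + 11)/6 = 60/6 = 10; σ²_D = ((11−9)/6)² = 0.111
te_E = (8 + 4·10 + 24)/6 = 72/6 = 12; σ²_E = ((24−8)/6)² = 7.111
te_F = (3 + 4·6 + 15)/6 = 42/6 = 7; σ²_F = ((15−3)/6)² = 4.000
te_G = (9 + 4·10 + 11)/6 = 60/6 = 10; σ²_G = ((11−9)/6)² = 0.111
te_H = (5 + 4·6 + 7)/6 = 36/6 = 6; σ²_H = ((7−5)/6)² = 0.111
te_I = (8 + 4·12 + 28)/6 = 84/6 = 14; σ²_I = ((28−8)/6)² = 11.111
te_J = (6 + 4·10 + 26)/6 = 72/6 = 12; σ²_J = ((26−6)/6)² = 11.111

Forward pass:
ES_A = 0; EF_A = 8
ES_B = 0; EF_B = 7
ES_C = 0; EF_C = 10
ES_D = 0; EF_D = 10
ES_E = 10; EF_E = 10+12 = 22
ES_F = 10; EF_F = 10+7 = 17
ES_G = 7; EF_G = 7+10 = 17
ES_H = max(EF_B=7, EF_F=17) = 17; EF_H = 17+6 = 23
ES_I = max(EF_C=10, EF_G=17) = 17; EF_I = 17+14 = 31
ES_J = max(EF_A=8, EF_E=22, EF_H=23, EF_I=31) = 31; EF_J = 31+12 = 43
Expected project duration μ = 43 days. Critical path: B → G → I → J.

Variance along critical path = 0.444 + 0.111 + 11.111 + 11.111 = 22.778; σ = √22.778 = 4.773 days.
Z = (45 − 43) / 4.773 = 0.419
P(T ≤ 45) = Φ(0.419) ≈ 0.662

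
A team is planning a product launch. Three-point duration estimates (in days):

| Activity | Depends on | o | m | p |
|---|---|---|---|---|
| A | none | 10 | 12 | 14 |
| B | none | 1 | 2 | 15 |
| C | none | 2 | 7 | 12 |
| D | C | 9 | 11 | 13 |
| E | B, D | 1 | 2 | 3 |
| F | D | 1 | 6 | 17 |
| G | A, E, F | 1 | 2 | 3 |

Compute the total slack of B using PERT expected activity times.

19 days

te_A = (10 + 4·12 + 14)/6 = 72/6 = 12
te_B = (1 + 4·2 + 15)/6 = 24/6 = 4
te_C = (2 + 4·7 + 12)/6 = 42/6 = 7
te_D = (9 + 4·11 + 13)/6 = 66/6 = 11
te_E = (1 + 4·2 + 3)/6 = 12/6 = 2
te_F = (1 + 4·6 + 17)/6 = 42/6 = 7
te_G = (1 + 4·2 + 3)/6 = 12/6 = 2

Forward pass:
ES_A = 0; EF_A = 12
ES_B = 0; EF_B = 4
ES_C = 0; EF_C = 7
ES_D = 7; EF_D = 7+11 = 18
ES_E = max(EF_B=4, EF_D=18) = 18; EF_E = 18+2 = 20
ES_F = 18; EF_F = 18+7 = 25
ES_G = max(EF_A=12, EF_E=20, EF_F=25) = 25; EF_G = 25+2 = 27
Expected project duration μ = 27 days. Critical path: C → D → F → G.

Backward pass:
LF_G = 27; LS_G = 27−2 = 25
LF_F = LS_G = 25; LS_F = 25−7 = 18
LF_E = LS_G = 25; LS_E = 25−2 = 23
LF_D = min(LS_E=23, LS_F=18) = 18; LS_D = 18−11 = 7
LF_C = LS_D = 7; LS_C = 7−7 = 0
LF_B = LS_E = 23; LS_B = 23−4 = 19
LF_A = LS_G = 25; LS_A = 25−12 = 13
Slack_B = LS_B − ES_B = 19 − 0 = 19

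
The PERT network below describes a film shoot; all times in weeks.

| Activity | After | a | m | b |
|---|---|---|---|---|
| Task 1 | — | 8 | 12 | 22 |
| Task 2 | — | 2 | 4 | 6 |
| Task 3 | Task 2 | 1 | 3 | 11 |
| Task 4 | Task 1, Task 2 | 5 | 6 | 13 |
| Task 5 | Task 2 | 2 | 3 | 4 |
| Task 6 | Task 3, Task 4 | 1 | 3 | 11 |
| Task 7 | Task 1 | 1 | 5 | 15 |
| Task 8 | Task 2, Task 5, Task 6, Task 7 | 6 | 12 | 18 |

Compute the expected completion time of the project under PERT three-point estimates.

te_Task 1 = (8 + 4·12 + 22)/6 = 78/6 = 13
te_Task 2 = (2 + 4·4 + 6)/6 = 24/6 = 4
te_Task 3 = (1 + 4·3 + 11)/6 = 24/6 = 4
te_Task 4 = (5 + 4·6 + 13)/6 = 42/6 = 7
te_Task 5 = (2 + 4·3 + 4)/6 = 18/6 = 3
te_Task 6 = (1 + 4·3 + 11)/6 = 24/6 = 4
te_Task 7 = (1 + 4·5 + 15)/6 = 36/6 = 6
te_Task 8 = (6 + 4·12 + 18)/6 = 72/6 = 12

Forward pass:
ES_Task 1 = 0; EF_Task 1 = 13
ES_Task 2 = 0; EF_Task 2 = 4
ES_Task 3 = 4; EF_Task 3 = 4+4 = 8
ES_Task 4 = max(EF_Task 1=13, EF_Task 2=4) = 13; EF_Task 4 = 13+7 = 20
ES_Task 5 = 4; EF_Task 5 = 4+3 = 7
ES_Task 6 = max(EF_Task 3=8, EF_Task 4=20) = 20; EF_Task 6 = 20+4 = 24
ES_Task 7 = 13; EF_Task 7 = 13+6 = 19
ES_Task 8 = max(EF_Task 2=4, EF_Task 5=7, EF_Task 6=24, EF_Task 7=19) = 24; EF_Task 8 = 24+12 = 36
Expected project duration μ = 36 weeks. Critical path: Task 1 → Task 4 → Task 6 → Task 8.

36 weeks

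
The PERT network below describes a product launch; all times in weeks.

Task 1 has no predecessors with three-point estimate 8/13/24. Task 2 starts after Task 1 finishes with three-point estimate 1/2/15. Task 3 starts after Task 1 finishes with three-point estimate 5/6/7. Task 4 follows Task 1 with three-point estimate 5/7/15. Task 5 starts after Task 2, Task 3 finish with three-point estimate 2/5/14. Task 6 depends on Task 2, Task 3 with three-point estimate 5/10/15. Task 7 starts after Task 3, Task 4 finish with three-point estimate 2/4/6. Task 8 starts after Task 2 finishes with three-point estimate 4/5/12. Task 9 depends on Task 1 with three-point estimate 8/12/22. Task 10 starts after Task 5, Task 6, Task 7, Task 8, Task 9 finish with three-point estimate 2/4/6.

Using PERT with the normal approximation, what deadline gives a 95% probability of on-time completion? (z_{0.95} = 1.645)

39.3 weeks

te_Task 1 = (8 + 4·13 + 24)/6 = 84/6 = 14; σ²_Task 1 = ((24−8)/6)² = 7.111
te_Task 2 = (1 + 4·2 + 15)/6 = 24/6 = 4; σ²_Task 2 = ((15−1)/6)² = 5.444
te_Task 3 = (5 + 4·6 + 7)/6 = 36/6 = 6; σ²_Task 3 = ((7−5)/6)² = 0.111
te_Task 4 = (5 + 4·7 + 15)/6 = 48/6 = 8; σ²_Task 4 = ((15−5)/6)² = 2.778
te_Task 5 = (2 + 4·5 + 14)/6 = 36/6 = 6; σ²_Task 5 = ((14−2)/6)² = 4.000
te_Task 6 = (5 + 4·10 + 15)/6 = 60/6 = 10; σ²_Task 6 = ((15−5)/6)² = 2.778
te_Task 7 = (2 + 4·4 + 6)/6 = 24/6 = 4; σ²_Task 7 = ((6−2)/6)² = 0.444
te_Task 8 = (4 + 4·5 + 12)/6 = 36/6 = 6; σ²_Task 8 = ((12−4)/6)² = 1.778
te_Task 9 = (8 + 4·12 + 22)/6 = 78/6 = 13; σ²_Task 9 = ((22−8)/6)² = 5.444
te_Task 10 = (2 + 4·4 + 6)/6 = 24/6 = 4; σ²_Task 10 = ((6−2)/6)² = 0.444

Forward pass:
ES_Task 1 = 0; EF_Task 1 = 14
ES_Task 2 = 14; EF_Task 2 = 14+4 = 18
ES_Task 3 = 14; EF_Task 3 = 14+6 = 20
ES_Task 4 = 14; EF_Task 4 = 14+8 = 22
ES_Task 5 = max(EF_Task 2=18, EF_Task 3=20) = 20; EF_Task 5 = 20+6 = 26
ES_Task 6 = max(EF_Task 2=18, EF_Task 3=20) = 20; EF_Task 6 = 20+10 = 30
ES_Task 7 = max(EF_Task 3=20, EF_Task 4=22) = 22; EF_Task 7 = 22+4 = 26
ES_Task 8 = 18; EF_Task 8 = 18+6 = 24
ES_Task 9 = 14; EF_Task 9 = 14+13 = 27
ES_Task 10 = max(EF_Task 5=26, EF_Task 6=30, EF_Task 7=26, EF_Task 8=24, EF_Task 9=27) = 30; EF_Task 10 = 30+4 = 34
Expected project duration μ = 34 weeks. Critical path: Task 1 → Task 3 → Task 6 → Task 10.

Variance along critical path = 7.111 + 0.111 + 2.778 + 0.444 = 10.444; σ = 3.232 weeks.
D = μ + z·σ = 34 + 1.645·3.232 = 39.3 weeks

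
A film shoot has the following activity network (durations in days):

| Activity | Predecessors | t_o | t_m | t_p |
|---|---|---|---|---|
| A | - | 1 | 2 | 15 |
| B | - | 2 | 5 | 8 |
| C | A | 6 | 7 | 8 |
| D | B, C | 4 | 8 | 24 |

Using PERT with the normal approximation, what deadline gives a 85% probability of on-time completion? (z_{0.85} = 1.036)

te_A = (1 + 4·2 + 15)/6 = 24/6 = 4; σ²_A = ((15−1)/6)² = 5.444
te_B = (2 + 4·5 + 8)/6 = 30/6 = 5; σ²_B = ((8−2)/6)² = 1.000
te_C = (6 + 4·7 + 8)/6 = 42/6 = 7; σ²_C = ((8−6)/6)² = 0.111
te_D = (4 + 4·8 + 24)/6 = 60/6 = 10; σ²_D = ((24−4)/6)² = 11.111

Forward pass:
ES_A = 0; EF_A = 4
ES_B = 0; EF_B = 5
ES_C = 4; EF_C = 4+7 = 11
ES_D = max(EF_B=5, EF_C=11) = 11; EF_D = 11+10 = 21
Expected project duration μ = 21 days. Critical path: A → C → D.

Variance along critical path = 5.444 + 0.111 + 11.111 = 16.667; σ = 4.082 days.
D = μ + z·σ = 21 + 1.036·4.082 = 25.2 days

25.2 days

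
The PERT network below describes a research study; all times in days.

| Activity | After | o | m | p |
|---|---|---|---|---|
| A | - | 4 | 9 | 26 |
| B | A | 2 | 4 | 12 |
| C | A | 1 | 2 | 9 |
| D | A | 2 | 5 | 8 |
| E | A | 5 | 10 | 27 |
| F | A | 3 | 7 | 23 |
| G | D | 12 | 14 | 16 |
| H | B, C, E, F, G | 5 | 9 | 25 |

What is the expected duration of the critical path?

te_A = (4 + 4·9 + 26)/6 = 66/6 = 11
te_B = (2 + 4·4 + 12)/6 = 30/6 = 5
te_C = (1 + 4·2 + 9)/6 = 18/6 = 3
te_D = (2 + 4·5 + 8)/6 = 30/6 = 5
te_E = (5 + 4·10 + 27)/6 = 72/6 = 12
te_F = (3 + 4·7 + 23)/6 = 54/6 = 9
te_G = (12 + 4·14 + 16)/6 = 84/6 = 14
te_H = (5 + 4·9 + 25)/6 = 66/6 = 11

Forward pass:
ES_A = 0; EF_A = 11
ES_B = 11; EF_B = 11+5 = 16
ES_C = 11; EF_C = 11+3 = 14
ES_D = 11; EF_D = 11+5 = 16
ES_E = 11; EF_E = 11+12 = 23
ES_F = 11; EF_F = 11+9 = 20
ES_G = 16; EF_G = 16+14 = 30
ES_H = max(EF_B=16, EF_C=14, EF_E=23, EF_F=20, EF_G=30) = 30; EF_H = 30+11 = 41
Expected project duration μ = 41 days. Critical path: A → D → G → H.

41 days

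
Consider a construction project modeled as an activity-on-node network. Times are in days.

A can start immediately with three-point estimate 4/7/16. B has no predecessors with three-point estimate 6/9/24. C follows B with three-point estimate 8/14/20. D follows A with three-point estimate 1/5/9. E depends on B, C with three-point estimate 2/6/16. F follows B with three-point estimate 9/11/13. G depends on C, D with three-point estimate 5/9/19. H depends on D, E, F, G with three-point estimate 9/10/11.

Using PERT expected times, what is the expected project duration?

45 days

te_A = (4 + 4·7 + 16)/6 = 48/6 = 8
te_B = (6 + 4·9 + 24)/6 = 66/6 = 11
te_C = (8 + 4·14 + 20)/6 = 84/6 = 14
te_D = (1 + 4·5 + 9)/6 = 30/6 = 5
te_E = (2 + 4·6 + 16)/6 = 42/6 = 7
te_F = (9 + 4·11 + 13)/6 = 66/6 = 11
te_G = (5 + 4·9 + 19)/6 = 60/6 = 10
te_H = (9 + 4·10 + 11)/6 = 60/6 = 10

Forward pass:
ES_A = 0; EF_A = 8
ES_B = 0; EF_B = 11
ES_C = 11; EF_C = 11+14 = 25
ES_D = 8; EF_D = 8+5 = 13
ES_E = max(EF_B=11, EF_C=25) = 25; EF_E = 25+7 = 32
ES_F = 11; EF_F = 11+11 = 22
ES_G = max(EF_C=25, EF_D=13) = 25; EF_G = 25+10 = 35
ES_H = max(EF_D=13, EF_E=32, EF_F=22, EF_G=35) = 35; EF_H = 35+10 = 45
Expected project duration μ = 45 days. Critical path: B → C → G → H.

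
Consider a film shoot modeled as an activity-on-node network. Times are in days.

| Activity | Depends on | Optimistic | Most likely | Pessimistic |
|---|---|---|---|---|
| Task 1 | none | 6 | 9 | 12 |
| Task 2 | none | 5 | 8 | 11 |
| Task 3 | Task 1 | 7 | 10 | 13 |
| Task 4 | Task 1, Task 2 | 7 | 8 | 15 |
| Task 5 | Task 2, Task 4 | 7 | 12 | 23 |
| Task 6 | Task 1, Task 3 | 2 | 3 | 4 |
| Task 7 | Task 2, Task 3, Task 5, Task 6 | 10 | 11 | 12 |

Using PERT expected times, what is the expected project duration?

te_Task 1 = (6 + 4·9 + 12)/6 = 54/6 = 9
te_Task 2 = (5 + 4·8 + 11)/6 = 48/6 = 8
te_Task 3 = (7 + 4·10 + 13)/6 = 60/6 = 10
te_Task 4 = (7 + 4·8 + 15)/6 = 54/6 = 9
te_Task 5 = (7 + 4·12 + 23)/6 = 78/6 = 13
te_Task 6 = (2 + 4·3 + 4)/6 = 18/6 = 3
te_Task 7 = (10 + 4·11 + 12)/6 = 66/6 = 11

Forward pass:
ES_Task 1 = 0; EF_Task 1 = 9
ES_Task 2 = 0; EF_Task 2 = 8
ES_Task 3 = 9; EF_Task 3 = 9+10 = 19
ES_Task 4 = max(EF_Task 1=9, EF_Task 2=8) = 9; EF_Task 4 = 9+9 = 18
ES_Task 5 = max(EF_Task 2=8, EF_Task 4=18) = 18; EF_Task 5 = 18+13 = 31
ES_Task 6 = max(EF_Task 1=9, EF_Task 3=19) = 19; EF_Task 6 = 19+3 = 22
ES_Task 7 = max(EF_Task 2=8, EF_Task 3=19, EF_Task 5=31, EF_Task 6=22) = 31; EF_Task 7 = 31+11 = 42
Expected project duration μ = 42 days. Critical path: Task 1 → Task 4 → Task 5 → Task 7.

42 days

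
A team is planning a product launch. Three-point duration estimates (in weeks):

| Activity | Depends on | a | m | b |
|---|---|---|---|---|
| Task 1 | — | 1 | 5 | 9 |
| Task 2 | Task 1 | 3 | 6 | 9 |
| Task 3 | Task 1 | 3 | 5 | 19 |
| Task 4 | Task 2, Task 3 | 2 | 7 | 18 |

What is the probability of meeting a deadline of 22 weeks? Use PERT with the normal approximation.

0.691

te_Task 1 = (1 + 4·5 + 9)/6 = 30/6 = 5; σ²_Task 1 = ((9−1)/6)² = 1.778
te_Task 2 = (3 + 4·6 + 9)/6 = 36/6 = 6; σ²_Task 2 = ((9−3)/6)² = 1.000
te_Task 3 = (3 + 4·5 + 19)/6 = 42/6 = 7; σ²_Task 3 = ((19−3)/6)² = 7.111
te_Task 4 = (2 + 4·7 + 18)/6 = 48/6 = 8; σ²_Task 4 = ((18−2)/6)² = 7.111

Forward pass:
ES_Task 1 = 0; EF_Task 1 = 5
ES_Task 2 = 5; EF_Task 2 = 5+6 = 11
ES_Task 3 = 5; EF_Task 3 = 5+7 = 12
ES_Task 4 = max(EF_Task 2=11, EF_Task 3=12) = 12; EF_Task 4 = 12+8 = 20
Expected project duration μ = 20 weeks. Critical path: Task 1 → Task 3 → Task 4.

Variance along critical path = 1.778 + 7.111 + 7.111 = 16.000; σ = √16.000 = 4.000 weeks.
Z = (22 − 20) / 4.000 = 0.500
P(T ≤ 22) = Φ(0.500) ≈ 0.691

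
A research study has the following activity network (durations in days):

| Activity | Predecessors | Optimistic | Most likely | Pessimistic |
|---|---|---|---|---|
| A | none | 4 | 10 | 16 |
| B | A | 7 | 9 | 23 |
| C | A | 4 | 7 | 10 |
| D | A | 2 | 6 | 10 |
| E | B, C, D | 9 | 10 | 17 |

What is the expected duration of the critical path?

32 days

te_A = (4 + 4·10 + 16)/6 = 60/6 = 10
te_B = (7 + 4·9 + 23)/6 = 66/6 = 11
te_C = (4 + 4·7 + 10)/6 = 42/6 = 7
te_D = (2 + 4·6 + 10)/6 = 36/6 = 6
te_E = (9 + 4·10 + 17)/6 = 66/6 = 11

Forward pass:
ES_A = 0; EF_A = 10
ES_B = 10; EF_B = 10+11 = 21
ES_C = 10; EF_C = 10+7 = 17
ES_D = 10; EF_D = 10+6 = 16
ES_E = max(EF_B=21, EF_C=17, EF_D=16) = 21; EF_E = 21+11 = 32
Expected project duration μ = 32 days. Critical path: A → B → E.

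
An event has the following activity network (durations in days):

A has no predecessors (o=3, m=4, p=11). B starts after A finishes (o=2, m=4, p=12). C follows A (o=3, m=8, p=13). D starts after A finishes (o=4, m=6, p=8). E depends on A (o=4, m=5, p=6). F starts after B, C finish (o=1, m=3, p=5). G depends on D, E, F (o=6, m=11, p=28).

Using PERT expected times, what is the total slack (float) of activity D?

te_A = (3 + 4·4 + 11)/6 = 30/6 = 5
te_B = (2 + 4·4 + 12)/6 = 30/6 = 5
te_C = (3 + 4·8 + 13)/6 = 48/6 = 8
te_D = (4 + 4·6 + 8)/6 = 36/6 = 6
te_E = (4 + 4·5 + 6)/6 = 30/6 = 5
te_F = (1 + 4·3 + 5)/6 = 18/6 = 3
te_G = (6 + 4·11 + 28)/6 = 78/6 = 13

Forward pass:
ES_A = 0; EF_A = 5
ES_B = 5; EF_B = 5+5 = 10
ES_C = 5; EF_C = 5+8 = 13
ES_D = 5; EF_D = 5+6 = 11
ES_E = 5; EF_E = 5+5 = 10
ES_F = max(EF_B=10, EF_C=13) = 13; EF_F = 13+3 = 16
ES_G = max(EF_D=11, EF_E=10, EF_F=16) = 16; EF_G = 16+13 = 29
Expected project duration μ = 29 days. Critical path: A → C → F → G.

Backward pass:
LF_G = 29; LS_G = 29−13 = 16
LF_F = LS_G = 16; LS_F = 16−3 = 13
LF_E = LS_G = 16; LS_E = 16−5 = 11
LF_D = LS_G = 16; LS_D = 16−6 = 10
LF_C = LS_F = 13; LS_C = 13−8 = 5
LF_B = LS_F = 13; LS_B = 13−5 = 8
LF_A = min(LS_B=8, LS_C=5, LS_D=10, LS_E=11) = 5; LS_A = 5−5 = 0
Slack_D = LS_D − ES_D = 10 − 5 = 5

5 days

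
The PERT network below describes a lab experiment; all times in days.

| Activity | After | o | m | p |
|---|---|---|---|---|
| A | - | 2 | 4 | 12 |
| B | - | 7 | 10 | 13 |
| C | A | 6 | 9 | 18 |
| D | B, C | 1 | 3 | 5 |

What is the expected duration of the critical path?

18 days

te_A = (2 + 4·4 + 12)/6 = 30/6 = 5
te_B = (7 + 4·10 + 13)/6 = 60/6 = 10
te_C = (6 + 4·9 + 18)/6 = 60/6 = 10
te_D = (1 + 4·3 + 5)/6 = 18/6 = 3

Forward pass:
ES_A = 0; EF_A = 5
ES_B = 0; EF_B = 10
ES_C = 5; EF_C = 5+10 = 15
ES_D = max(EF_B=10, EF_C=15) = 15; EF_D = 15+3 = 18
Expected project duration μ = 18 days. Critical path: A → C → D.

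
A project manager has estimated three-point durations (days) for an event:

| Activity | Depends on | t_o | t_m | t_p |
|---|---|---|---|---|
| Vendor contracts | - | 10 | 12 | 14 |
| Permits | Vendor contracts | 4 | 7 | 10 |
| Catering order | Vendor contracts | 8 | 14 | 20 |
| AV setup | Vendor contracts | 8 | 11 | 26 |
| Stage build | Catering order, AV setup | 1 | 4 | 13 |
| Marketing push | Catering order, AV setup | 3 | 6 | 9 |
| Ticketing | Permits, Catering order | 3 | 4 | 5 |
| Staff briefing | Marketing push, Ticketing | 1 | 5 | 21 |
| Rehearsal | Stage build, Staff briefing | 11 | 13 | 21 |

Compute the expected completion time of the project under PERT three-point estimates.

te_Vendor contracts = (10 + 4·12 + 14)/6 = 72/6 = 12
te_Permits = (4 + 4·7 + 10)/6 = 42/6 = 7
te_Catering order = (8 + 4·14 + 20)/6 = 84/6 = 14
te_AV setup = (8 + 4·11 + 26)/6 = 78/6 = 13
te_Stage build = (1 + 4·4 + 13)/6 = 30/6 = 5
te_Marketing push = (3 + 4·6 + 9)/6 = 36/6 = 6
te_Ticketing = (3 + 4·4 + 5)/6 = 24/6 = 4
te_Staff briefing = (1 + 4·5 + 21)/6 = 42/6 = 7
te_Rehearsal = (11 + 4·13 + 21)/6 = 84/6 = 14

Forward pass:
ES_Vendor contracts = 0; EF_Vendor contracts = 12
ES_Permits = 12; EF_Permits = 12+7 = 19
ES_Catering order = 12; EF_Catering order = 12+14 = 26
ES_AV setup = 12; EF_AV setup = 12+13 = 25
ES_Stage build = max(EF_Catering order=26, EF_AV setup=25) = 26; EF_Stage build = 26+5 = 31
ES_Marketing push = max(EF_Catering order=26, EF_AV setup=25) = 26; EF_Marketing push = 26+6 = 32
ES_Ticketing = max(EF_Permits=19, EF_Catering order=26) = 26; EF_Ticketing = 26+4 = 30
ES_Staff briefing = max(EF_Marketing push=32, EF_Ticketing=30) = 32; EF_Staff briefing = 32+7 = 39
ES_Rehearsal = max(EF_Stage build=31, EF_Staff briefing=39) = 39; EF_Rehearsal = 39+14 = 53
Expected project duration μ = 53 days. Critical path: Vendor contracts → Catering order → Marketing push → Staff briefing → Rehearsal.

53 days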